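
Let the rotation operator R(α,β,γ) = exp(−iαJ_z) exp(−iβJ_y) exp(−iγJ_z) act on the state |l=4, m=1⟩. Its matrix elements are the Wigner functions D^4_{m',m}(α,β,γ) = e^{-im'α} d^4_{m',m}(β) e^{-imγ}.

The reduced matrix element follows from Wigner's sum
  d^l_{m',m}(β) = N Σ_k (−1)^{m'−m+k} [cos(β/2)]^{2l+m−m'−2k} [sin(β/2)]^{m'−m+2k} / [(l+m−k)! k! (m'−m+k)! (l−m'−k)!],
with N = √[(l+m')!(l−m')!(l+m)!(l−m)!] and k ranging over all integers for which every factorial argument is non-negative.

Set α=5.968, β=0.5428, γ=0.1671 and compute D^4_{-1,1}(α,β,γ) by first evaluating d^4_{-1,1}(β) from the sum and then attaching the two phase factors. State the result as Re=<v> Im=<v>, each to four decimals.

Split into d^4_{-1,1}(β=0.5428) × two z-phases.
Half-angle: c=0.963397, s=0.268080. N=√(6·120·120·6)=720.000000
k: max(0,(1)−(-1))=2 … min(4+(1),4−(-1))=5
  k=2: (−1)^0·720.0000/(72)·0.9634^6·0.2681^2 = +0.574594
  k=3: (−1)^1·720.0000/(24)·0.9634^4·0.2681^4 = -0.133476
  k=4: (−1)^2·720.0000/(48)·0.9634^2·0.2681^6 = +0.005168
  k=5: (−1)^3·720.0000/(720)·0.9634^0·0.2681^8 = -0.000027
d^4_{-1,1}(0.5428) = +0.574594 -0.133476 +0.005168 -0.000027 = +0.446259
Phases: e^{-i·(-1)·5.968}=+0.950739-0.309993i, e^{-i·(1)·0.1671}=+0.986071-0.166323i ⇒ D=+0.395357-0.206977i

Re=0.3954 Im=-0.2070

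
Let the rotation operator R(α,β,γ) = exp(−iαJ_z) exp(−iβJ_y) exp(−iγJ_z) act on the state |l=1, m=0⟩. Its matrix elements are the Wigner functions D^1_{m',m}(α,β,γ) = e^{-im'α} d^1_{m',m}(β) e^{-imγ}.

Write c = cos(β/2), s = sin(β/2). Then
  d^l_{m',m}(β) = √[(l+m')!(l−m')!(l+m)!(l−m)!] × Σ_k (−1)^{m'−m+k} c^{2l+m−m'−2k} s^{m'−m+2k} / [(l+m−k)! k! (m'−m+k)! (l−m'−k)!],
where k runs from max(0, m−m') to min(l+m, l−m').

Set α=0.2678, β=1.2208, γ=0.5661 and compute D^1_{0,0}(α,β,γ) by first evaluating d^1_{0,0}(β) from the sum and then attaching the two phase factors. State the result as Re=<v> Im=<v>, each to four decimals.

Split into d^1_{0,0}(β=1.2208) × two z-phases.
Half-angle: c=0.819419, s=0.573195. N=√(1·1·1·1)=1.000000
k∈{0,1} keeps every argument non-negative
  k=0: (−1)^0·1.0000/(1)·0.8194^2·0.5732^0 = +0.671447
  k=1: (−1)^1·1.0000/(1)·0.8194^0·0.5732^2 = -0.328553
d^1_{0,0}(1.2208) = +0.671447 -0.328553 = +0.342894
Phases: e^{-i·(0)·0.2678}=+1.000000+0.000000i, e^{-i·(0)·0.5661}=+1.000000+0.000000i ⇒ D=+0.342894+0.000000i

Re=0.3429 Im=0.0000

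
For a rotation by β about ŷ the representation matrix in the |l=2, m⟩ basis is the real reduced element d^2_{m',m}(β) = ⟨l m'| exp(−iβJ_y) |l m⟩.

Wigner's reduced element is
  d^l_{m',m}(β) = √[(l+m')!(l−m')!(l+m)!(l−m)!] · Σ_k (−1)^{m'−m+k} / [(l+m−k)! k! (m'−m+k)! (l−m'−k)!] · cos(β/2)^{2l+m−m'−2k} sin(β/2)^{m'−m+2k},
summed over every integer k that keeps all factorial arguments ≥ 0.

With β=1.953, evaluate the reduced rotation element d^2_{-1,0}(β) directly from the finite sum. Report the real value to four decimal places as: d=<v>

d=-0.4238

d^2_{-1,0}(β=1.953) via Wigner's sum:
c=cos(1.953/2)=0.559926, s=sin(1.953/2)=0.828543; N=√[1·6·2·2]=4.898979
The bounds max(0,m−m')=1 and min(l+m,l−m')=2 give 2 terms
  k=1: (−1)^0·4.8990/(2)·0.5599^3·0.8285^1 = +0.356272
  k=2: (−1)^1·4.8990/(2)·0.5599^1·0.8285^3 = -0.780101
d^2_{-1,0}(1.953) = +0.356272 -0.780101 = -0.423829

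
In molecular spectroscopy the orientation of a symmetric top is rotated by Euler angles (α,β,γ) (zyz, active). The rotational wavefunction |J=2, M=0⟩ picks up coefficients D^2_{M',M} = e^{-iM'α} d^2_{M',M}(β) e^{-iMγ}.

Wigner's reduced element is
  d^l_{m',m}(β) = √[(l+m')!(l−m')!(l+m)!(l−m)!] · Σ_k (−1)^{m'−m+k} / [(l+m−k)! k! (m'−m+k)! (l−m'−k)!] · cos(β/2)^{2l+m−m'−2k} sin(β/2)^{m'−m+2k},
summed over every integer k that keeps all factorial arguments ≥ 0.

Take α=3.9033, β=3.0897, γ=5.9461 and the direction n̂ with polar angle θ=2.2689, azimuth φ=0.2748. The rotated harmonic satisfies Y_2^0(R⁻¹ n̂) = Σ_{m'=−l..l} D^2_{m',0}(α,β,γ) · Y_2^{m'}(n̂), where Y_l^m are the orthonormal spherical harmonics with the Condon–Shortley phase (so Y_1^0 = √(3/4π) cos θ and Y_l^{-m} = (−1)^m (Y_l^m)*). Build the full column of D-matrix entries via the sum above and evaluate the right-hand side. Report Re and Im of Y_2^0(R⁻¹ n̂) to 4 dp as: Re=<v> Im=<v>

Re=0.0330 Im=0.0000

Need the full column D^2_{m',0} for m'=−2..2 at α=3.9033, β=3.0897, γ=5.9461.
cos(β/2)=0.025943, sin(β/2)=0.999663
d^2_{-2,0}: single k=2 term ⇒ +0.001648;  D = +0.000078+0.001646i
d^2_{-1,0}: k∈[1..2] ⇒ +0.000043 -0.063484 = -0.063441;  D = +0.045910+0.043784i
d^2_{0,0}: k∈[0..2] ⇒ +0.000000 -0.002690 +0.998654 = +0.995964;  D = +0.995964+0.000000i
d^2_{1,0}: k∈[0..1] ⇒ -0.000043 +0.063484 = +0.063441;  D = -0.045910+0.043784i
d^2_{2,0}: single k=0 term ⇒ +0.001648;  D = +0.000078-0.001646i
Y_2^{m'}(θ=2.2689,φ=0.2748) and Σ D·Y over m':
  (+0.0001+0.0016i)·(+0.1933-0.1184i)  (+0.0459+0.0438i)·(-0.3661+0.1032i)  (+0.9960+0.0000i)·(+0.0755+0.0000i)  (-0.0459+0.0438i)·(+0.3661+0.1032i)  (+0.0001-0.0016i)·(+0.1933+0.1184i)
Y_2^0(R⁻¹ n̂) = +0.032977+0.000000i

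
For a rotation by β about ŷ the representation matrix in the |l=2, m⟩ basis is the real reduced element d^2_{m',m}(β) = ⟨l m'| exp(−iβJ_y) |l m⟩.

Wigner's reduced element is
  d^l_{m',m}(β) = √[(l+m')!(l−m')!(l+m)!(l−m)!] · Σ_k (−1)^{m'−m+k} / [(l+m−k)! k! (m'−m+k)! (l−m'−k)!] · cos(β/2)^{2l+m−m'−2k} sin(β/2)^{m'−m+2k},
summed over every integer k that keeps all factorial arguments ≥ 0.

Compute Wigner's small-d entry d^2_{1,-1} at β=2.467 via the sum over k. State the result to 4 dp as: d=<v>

d^2_{1,-1}(β=2.467) via Wigner's sum:
With c≡cos(β/2)=0.330937 and s≡sin(β/2)=0.943653, N=[6·1·1·6]^{1/2}=6.000000
Admissible k: 0..1 (factorial args all ≥0)
  k=0: (−1)^2·6.0000/(2)·0.3309^2·0.9437^2 = +0.292574
  k=1: (−1)^3·6.0000/(6)·0.3309^0·0.9437^4 = -0.792956
d^2_{1,-1}(2.467) = +0.292574 -0.792956 = -0.500381

d=-0.5004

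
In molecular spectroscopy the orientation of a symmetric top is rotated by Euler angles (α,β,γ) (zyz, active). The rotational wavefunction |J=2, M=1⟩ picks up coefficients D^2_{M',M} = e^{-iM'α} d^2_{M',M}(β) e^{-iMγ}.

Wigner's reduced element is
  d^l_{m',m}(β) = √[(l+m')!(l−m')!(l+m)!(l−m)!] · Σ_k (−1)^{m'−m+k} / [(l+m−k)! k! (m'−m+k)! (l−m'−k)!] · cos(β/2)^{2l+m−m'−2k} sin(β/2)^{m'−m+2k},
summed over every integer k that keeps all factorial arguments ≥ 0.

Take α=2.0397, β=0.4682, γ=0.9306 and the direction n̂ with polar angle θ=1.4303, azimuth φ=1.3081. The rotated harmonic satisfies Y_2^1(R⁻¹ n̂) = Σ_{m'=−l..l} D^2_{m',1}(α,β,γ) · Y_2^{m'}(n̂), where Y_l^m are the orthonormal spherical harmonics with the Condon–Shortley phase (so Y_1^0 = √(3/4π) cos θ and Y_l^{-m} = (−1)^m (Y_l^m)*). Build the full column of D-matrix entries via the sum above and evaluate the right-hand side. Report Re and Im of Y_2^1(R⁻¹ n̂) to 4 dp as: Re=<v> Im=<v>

Re=0.0620 Im=0.3081

Need the full column D^2_{m',1} for m'=−2..2 at α=2.0397, β=0.4682, γ=0.9306.
cos(β/2)=0.972724, sin(β/2)=0.231968
d^2_{-2,1}: single k=3 term ⇒ +0.024283;  D = -0.024282-0.000175i
d^2_{-1,1}: k∈[2..3] ⇒ +0.152741 -0.002895 = +0.149845;  D = +0.066751+0.134156i
d^2_{0,1}: k∈[1..2] ⇒ +0.522963 -0.029740 = +0.493223;  D = +0.294628-0.395554i
d^2_{1,1}: k∈[0..1] ⇒ +0.895277 -0.152741 = +0.742537;  D = -0.731670-0.126570i
d^2_{2,1}: single k=0 term ⇒ -0.426998;  D = -0.125212-0.408227i
Y_2^{m'}(θ=1.4303,φ=1.3081) and Σ D·Y over m':
  (-0.0243-0.0002i)·(-0.3276-0.1899i)  (+0.0668+0.1342i)·(+0.0278-0.1034i)  (+0.2946-0.3956i)·(-0.2968+0.0000i)  (-0.7317-0.1266i)·(-0.0278-0.1034i)  (-0.1252-0.4082i)·(-0.3276+0.1899i)
Y_2^1(R⁻¹ n̂) = +0.062020+0.308080i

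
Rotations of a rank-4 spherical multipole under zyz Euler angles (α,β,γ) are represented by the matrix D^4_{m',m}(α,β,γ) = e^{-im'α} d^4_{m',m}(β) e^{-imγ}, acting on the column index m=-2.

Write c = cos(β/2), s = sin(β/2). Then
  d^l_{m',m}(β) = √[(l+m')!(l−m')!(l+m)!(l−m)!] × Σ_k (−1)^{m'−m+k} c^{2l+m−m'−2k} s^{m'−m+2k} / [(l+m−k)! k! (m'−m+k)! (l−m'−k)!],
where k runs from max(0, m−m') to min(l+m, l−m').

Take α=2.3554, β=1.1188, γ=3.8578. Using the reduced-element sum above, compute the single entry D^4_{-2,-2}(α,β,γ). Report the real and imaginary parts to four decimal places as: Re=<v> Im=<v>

First d^4_{-2,-2}(β=1.1188), then the phase factors e^{-i(-2)α} and e^{-i(-2)γ}:
With c≡cos(β/2)=0.847574 and s≡sin(β/2)=0.530678, N=[2·720·2·720]^{1/2}=1440.000000
The bounds max(0,m−m')=0 and min(l+m,l−m')=2 give 3 terms
  k=0: (−1)^0·1440.0000/(1440)·0.8476^8·0.5307^0 = +0.266330
  k=1: (−1)^1·1440.0000/(120)·0.8476^6·0.5307^2 = -1.252875
  k=2: (−1)^2·1440.0000/(96)·0.8476^4·0.5307^4 = +0.613938
d^4_{-2,-2}(1.1188) = +0.266330 -1.252875 +0.613938 = -0.372607
Phases: e^{-i·(-2)·2.3554}=-0.001589-0.999999i, e^{-i·(-2)·3.8578}=+0.137940+0.990441i ⇒ D=-0.368963+0.051984i

Re=-0.3690 Im=0.0520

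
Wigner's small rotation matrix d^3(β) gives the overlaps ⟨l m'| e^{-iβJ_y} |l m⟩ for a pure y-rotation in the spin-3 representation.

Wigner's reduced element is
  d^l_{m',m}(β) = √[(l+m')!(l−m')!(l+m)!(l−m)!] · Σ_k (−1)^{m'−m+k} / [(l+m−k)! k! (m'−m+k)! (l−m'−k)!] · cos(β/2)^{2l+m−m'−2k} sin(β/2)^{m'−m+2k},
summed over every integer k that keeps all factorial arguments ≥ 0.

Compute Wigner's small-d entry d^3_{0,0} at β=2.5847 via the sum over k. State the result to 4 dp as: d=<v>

d=-0.2560

d^3_{0,0}(β=2.5847) via Wigner's sum:
c=cos(2.5847/2)=0.274862, s=sin(2.5847/2)=0.961484; N=√[6·6·6·6]=36.000000
k∈{0,1,2,3} keeps every argument non-negative
  k=0: (−1)^0·36.0000/(36)·0.2749^6·0.9615^0 = +0.000431
  k=1: (−1)^1·36.0000/(4)·0.2749^4·0.9615^2 = -0.047488
  k=2: (−1)^2·36.0000/(4)·0.2749^2·0.9615^4 = +0.581085
  k=3: (−1)^3·36.0000/(36)·0.2749^0·0.9615^6 = -0.790044
d^3_{0,0}(2.5847) = +0.000431 -0.047488 +0.581085 -0.790044 = -0.256016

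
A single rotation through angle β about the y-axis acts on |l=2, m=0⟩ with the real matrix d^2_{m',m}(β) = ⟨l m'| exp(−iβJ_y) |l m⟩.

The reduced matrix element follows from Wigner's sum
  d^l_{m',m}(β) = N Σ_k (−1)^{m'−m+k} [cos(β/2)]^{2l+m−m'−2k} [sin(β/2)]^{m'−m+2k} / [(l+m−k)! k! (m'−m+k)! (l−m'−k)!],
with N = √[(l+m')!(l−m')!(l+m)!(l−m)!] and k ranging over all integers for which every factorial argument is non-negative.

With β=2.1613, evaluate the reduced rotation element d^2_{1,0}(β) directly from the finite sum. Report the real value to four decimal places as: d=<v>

d^2_{1,0}(β=2.1613) via Wigner's sum:
c=cos(2.1613/2)=0.470755, s=sin(2.1613/2)=0.882264; N=√[6·1·2·2]=4.898979
Admissible k: 0..1 (factorial args all ≥0)
  k=0: (−1)^1·4.8990/(2)·0.4708^3·0.8823^1 = -0.225455
  k=1: (−1)^2·4.8990/(2)·0.4708^1·0.8823^3 = +0.791892
d^2_{1,0}(2.1613) = -0.225455 +0.791892 = +0.566438

d=0.5664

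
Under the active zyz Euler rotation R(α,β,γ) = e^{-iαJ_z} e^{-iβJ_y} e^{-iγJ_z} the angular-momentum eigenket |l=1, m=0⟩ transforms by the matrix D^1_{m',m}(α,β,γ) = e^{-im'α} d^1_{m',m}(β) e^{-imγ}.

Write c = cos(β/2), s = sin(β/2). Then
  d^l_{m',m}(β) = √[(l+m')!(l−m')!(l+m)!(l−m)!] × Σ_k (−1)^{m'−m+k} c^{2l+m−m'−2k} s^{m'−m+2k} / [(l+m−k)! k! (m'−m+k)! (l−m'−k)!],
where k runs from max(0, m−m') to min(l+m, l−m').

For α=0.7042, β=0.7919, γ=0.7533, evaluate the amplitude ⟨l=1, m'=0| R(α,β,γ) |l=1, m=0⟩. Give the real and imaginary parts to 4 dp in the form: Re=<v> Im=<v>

Re=0.7025 Im=0.0000

Split into d^1_{0,0}(β=0.7919) × two z-phases.
c=cos(0.7919/2)=0.922631, s=sin(0.7919/2)=0.385685; N=√[1·1·1·1]=1.000000
k∈{0,1} keeps every argument non-negative
  k=0: (−1)^0·1.0000/(1)·0.9226^2·0.3857^0 = +0.851247
  k=1: (−1)^1·1.0000/(1)·0.9226^0·0.3857^2 = -0.148753
d^1_{0,0}(0.7919) = +0.851247 -0.148753 = +0.702494
Attach z-rotation phases: D = e^{-i(0)(0.7042)}·(+0.702494)·e^{-i(0)(0.7533)} = +0.702494+0.000000i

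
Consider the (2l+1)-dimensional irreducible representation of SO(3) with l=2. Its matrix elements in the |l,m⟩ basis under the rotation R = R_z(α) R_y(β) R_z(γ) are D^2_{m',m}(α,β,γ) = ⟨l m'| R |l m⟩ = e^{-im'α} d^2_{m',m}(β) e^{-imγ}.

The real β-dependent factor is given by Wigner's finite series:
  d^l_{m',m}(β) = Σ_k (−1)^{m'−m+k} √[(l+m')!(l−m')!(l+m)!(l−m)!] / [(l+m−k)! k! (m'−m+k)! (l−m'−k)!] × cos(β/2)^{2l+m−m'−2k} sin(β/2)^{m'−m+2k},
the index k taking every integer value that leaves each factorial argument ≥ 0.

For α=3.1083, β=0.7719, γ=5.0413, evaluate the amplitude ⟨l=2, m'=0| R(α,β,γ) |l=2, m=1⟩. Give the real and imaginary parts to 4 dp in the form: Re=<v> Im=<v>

Re=0.1977 Im=0.5793

First d^2_{0,1}(β=0.7719), then the phase factors e^{-i(0)α} and e^{-i(1)γ}:
Half-angle: c=0.926441, s=0.376439. N=√(2·2·6·1)=4.898979
k∈{1,2} keeps every argument non-negative
  k=1: (−1)^0·4.8990/(2)·0.9264^3·0.3764^1 = +0.733203
  k=2: (−1)^1·4.8990/(2)·0.9264^1·0.3764^3 = -0.121054
d^2_{0,1}(0.7719) = +0.733203 -0.121054 = +0.612149
Attach z-rotation phases: D = e^{-i(0)(3.1083)}·(+0.612149)·e^{-i(1)(5.0413)} = +0.197732+0.579335i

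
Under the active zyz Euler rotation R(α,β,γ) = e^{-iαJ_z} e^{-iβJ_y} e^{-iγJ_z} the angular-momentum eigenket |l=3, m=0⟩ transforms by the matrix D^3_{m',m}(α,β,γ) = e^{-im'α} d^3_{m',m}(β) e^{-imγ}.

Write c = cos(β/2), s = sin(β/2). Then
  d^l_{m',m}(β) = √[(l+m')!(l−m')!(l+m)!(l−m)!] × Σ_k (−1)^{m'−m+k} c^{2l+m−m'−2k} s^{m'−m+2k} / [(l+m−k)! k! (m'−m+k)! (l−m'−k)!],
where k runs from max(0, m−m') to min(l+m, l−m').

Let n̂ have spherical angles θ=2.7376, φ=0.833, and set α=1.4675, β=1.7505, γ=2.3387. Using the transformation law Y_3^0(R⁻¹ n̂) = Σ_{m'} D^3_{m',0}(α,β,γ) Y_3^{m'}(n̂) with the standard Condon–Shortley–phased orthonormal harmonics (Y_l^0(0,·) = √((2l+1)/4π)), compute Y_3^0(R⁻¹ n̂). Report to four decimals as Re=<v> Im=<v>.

Need the full column D^3_{m',0} for m'=−3..3 at α=1.4675, β=1.7505, γ=2.3387.
cos(β/2)=0.640805, sin(β/2)=0.767704
d^3_{-3,0}: single k=3 term ⇒ +0.532443;  D = -0.162370-0.507082i
d^3_{-2,0}: k∈[2..3] ⇒ +0.544316 -0.781244 = -0.236928;  D = +0.231890-0.048600i
d^3_{-1,0}: k∈[1..3] ⇒ +0.287352 -1.237287 +0.591950 = -0.357986;  D = -0.036913-0.356078i
d^3_{0,0}: k∈[0..3] ⇒ +0.069240 -0.894403 +1.283716 -0.204721 = +0.253832;  D = +0.253832+0.000000i
d^3_{1,0}: k∈[0..2] ⇒ -0.287352 +1.237287 -0.591950 = +0.357986;  D = +0.036913-0.356078i
d^3_{2,0}: k∈[0..1] ⇒ +0.544316 -0.781244 = -0.236928;  D = +0.231890+0.048600i
d^3_{3,0}: single k=0 term ⇒ -0.532443;  D = +0.162370-0.507082i
Y_3^{m'}(θ=2.7376,φ=0.833) and Σ D·Y over m':
  (-0.1624-0.5071i)·(-0.0203-0.0152i)  (+0.2319-0.0486i)·(+0.0138+0.1445i)  (-0.0369-0.3561i)·(+0.2758-0.3034i)  (+0.2538+0.0000i)·(-0.4212+0.0000i)  (+0.0369-0.3561i)·(-0.2758-0.3034i)  (+0.2319+0.0486i)·(+0.0138-0.1445i)  (+0.1624-0.5071i)·(+0.0203-0.0152i)
Y_3^0(R⁻¹ n̂) = -0.331685+0.000000i

Re=-0.3317 Im=0.0000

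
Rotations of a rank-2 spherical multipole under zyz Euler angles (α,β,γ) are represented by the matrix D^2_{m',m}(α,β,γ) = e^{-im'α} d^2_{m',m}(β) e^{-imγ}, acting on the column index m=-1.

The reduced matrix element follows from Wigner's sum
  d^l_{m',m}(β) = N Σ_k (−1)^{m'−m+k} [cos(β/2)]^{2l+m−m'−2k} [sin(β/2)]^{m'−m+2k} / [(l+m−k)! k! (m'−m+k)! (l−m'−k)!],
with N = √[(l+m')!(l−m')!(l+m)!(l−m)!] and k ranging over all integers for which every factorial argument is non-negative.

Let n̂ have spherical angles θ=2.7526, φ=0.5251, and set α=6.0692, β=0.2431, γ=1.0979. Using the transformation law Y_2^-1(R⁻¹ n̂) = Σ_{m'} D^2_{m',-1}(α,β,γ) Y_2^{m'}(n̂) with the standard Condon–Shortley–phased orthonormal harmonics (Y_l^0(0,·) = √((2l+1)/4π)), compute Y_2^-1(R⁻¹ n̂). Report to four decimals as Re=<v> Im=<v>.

Need the full column D^2_{m',-1} for m'=−2..2 at α=6.0692, β=0.2431, γ=1.0979.
cos(β/2)=0.992622, sin(β/2)=0.121251
d^2_{-2,-1}: single k=1 term ⇒ +0.237174;  D = +0.185912+0.147268i
d^2_{-1,-1}: k∈[0..1] ⇒ +0.970813 -0.043457 = +0.927356;  D = +0.588063+0.717057i
d^2_{0,-1}: k∈[0..1] ⇒ -0.290477 +0.004334 = -0.286143;  D = -0.130329-0.254740i
d^2_{1,-1}: k∈[0..1] ⇒ +0.043457 -0.000216 = +0.043241;  D = +0.011071+0.041800i
d^2_{2,-1}: single k=0 term ⇒ -0.003539;  D = -0.000159-0.003535i
Y_2^{m'}(θ=2.7526,φ=0.5251) and Σ D·Y over m':
  (+0.1859+0.1473i)·(+0.0276-0.0482i)  (+0.5881+0.7171i)·(-0.2346+0.1359i)  (-0.1303-0.2547i)·(+0.4947+0.0000i)  (+0.0111+0.0418i)·(+0.2346+0.1359i)  (-0.0002-0.0035i)·(+0.0276+0.0482i)
Y_2^-1(R⁻¹ n̂) = -0.290553-0.207990i

Re=-0.2906 Im=-0.2080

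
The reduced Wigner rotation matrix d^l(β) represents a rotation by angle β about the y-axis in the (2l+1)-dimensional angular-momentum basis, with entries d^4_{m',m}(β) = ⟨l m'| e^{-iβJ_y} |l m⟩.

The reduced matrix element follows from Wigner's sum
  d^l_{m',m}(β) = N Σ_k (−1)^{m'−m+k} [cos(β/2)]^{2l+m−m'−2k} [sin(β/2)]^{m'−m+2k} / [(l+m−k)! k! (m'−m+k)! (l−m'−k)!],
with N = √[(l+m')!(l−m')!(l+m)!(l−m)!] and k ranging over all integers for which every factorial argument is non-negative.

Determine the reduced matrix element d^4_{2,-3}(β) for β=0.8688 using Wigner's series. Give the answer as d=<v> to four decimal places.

d^4_{2,-3}(β=0.8688) via Wigner's sum:
c=cos(0.8688/2)=0.907123, s=sin(0.8688/2)=0.420866; N=√[720·2·1·5040]=2693.993318
Admissible k: 0..1 (factorial args all ≥0)
  k=0: (−1)^5·2693.9933/(240)·0.9071^3·0.4209^5 = -0.110638
  k=1: (−1)^6·2693.9933/(720)·0.9071^1·0.4209^7 = +0.007938
d^4_{2,-3}(0.8688) = -0.110638 +0.007938 = -0.102699

d=-0.1027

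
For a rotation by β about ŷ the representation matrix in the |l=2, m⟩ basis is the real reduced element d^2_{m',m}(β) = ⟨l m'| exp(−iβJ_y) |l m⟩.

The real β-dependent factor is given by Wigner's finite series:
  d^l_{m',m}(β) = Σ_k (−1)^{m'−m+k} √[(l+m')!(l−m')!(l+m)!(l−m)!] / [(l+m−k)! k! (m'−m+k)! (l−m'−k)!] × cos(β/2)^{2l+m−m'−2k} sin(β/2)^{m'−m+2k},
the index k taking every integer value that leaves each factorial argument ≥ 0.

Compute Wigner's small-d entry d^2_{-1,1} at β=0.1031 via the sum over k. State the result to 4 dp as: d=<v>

d^2_{-1,1}(β=0.1031) via Wigner's sum:
With c≡cos(β/2)=0.998672 and s≡sin(β/2)=0.051527, N=[1·6·6·1]^{1/2}=6.000000
Admissible k: 2..3 (factorial args all ≥0)
  k=2: (−1)^0·6.0000/(2)·0.9987^2·0.0515^2 = +0.007944
  k=3: (−1)^1·6.0000/(6)·0.9987^0·0.0515^4 = -0.000007
d^2_{-1,1}(0.1031) = +0.007944 -0.000007 = +0.007937

d=0.0079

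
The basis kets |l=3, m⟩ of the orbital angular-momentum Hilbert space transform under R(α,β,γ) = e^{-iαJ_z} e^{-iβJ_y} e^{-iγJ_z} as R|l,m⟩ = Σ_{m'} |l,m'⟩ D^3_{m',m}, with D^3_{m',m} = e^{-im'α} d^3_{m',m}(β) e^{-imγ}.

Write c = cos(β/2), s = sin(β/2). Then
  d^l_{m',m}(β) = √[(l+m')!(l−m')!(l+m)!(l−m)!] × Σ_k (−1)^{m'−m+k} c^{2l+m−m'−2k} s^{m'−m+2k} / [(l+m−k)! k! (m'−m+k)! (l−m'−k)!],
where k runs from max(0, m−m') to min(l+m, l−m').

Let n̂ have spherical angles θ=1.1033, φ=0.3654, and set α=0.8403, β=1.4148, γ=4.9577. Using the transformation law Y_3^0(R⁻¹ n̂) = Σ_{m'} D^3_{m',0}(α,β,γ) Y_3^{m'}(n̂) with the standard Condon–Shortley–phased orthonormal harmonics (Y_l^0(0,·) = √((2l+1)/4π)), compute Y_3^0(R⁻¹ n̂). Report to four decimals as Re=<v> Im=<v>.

Re=0.2069 Im=0.0000

Need the full column D^3_{m',0} for m'=−3..3 at α=0.8403, β=1.4148, γ=4.9577.
cos(β/2)=0.760054, sin(β/2)=0.649860
d^3_{-3,0}: single k=3 term ⇒ +0.538899;  D = -0.438381+0.313423i
d^3_{-2,0}: k∈[2..3] ⇒ +0.771930 -0.564324 = +0.207606;  D = -0.022750+0.206356i
d^3_{-1,0}: k∈[1..3] ⇒ +0.570996 -1.252289 +0.305164 = -0.376129;  D = -0.250968-0.280157i
d^3_{0,0}: k∈[0..3] ⇒ +0.192782 -1.268411 +0.927279 -0.075321 = -0.223671;  D = -0.223671+0.000000i
d^3_{1,0}: k∈[0..2] ⇒ -0.570996 +1.252289 -0.305164 = +0.376129;  D = +0.250968-0.280157i
d^3_{2,0}: k∈[0..1] ⇒ +0.771930 -0.564324 = +0.207606;  D = -0.022750-0.206356i
d^3_{3,0}: single k=0 term ⇒ -0.538899;  D = +0.438381+0.313423i
Y_3^{m'}(θ=1.1033,φ=0.3654) and Σ D·Y over m':
  (-0.4384+0.3134i)·(+0.1356-0.2640i)  (-0.0228+0.2064i)·(+0.2733-0.2450i)  (-0.2510-0.2802i)·(+0.0042-0.0016i)  (-0.2237+0.0000i)·(-0.3337+0.0000i)  (+0.2510-0.2802i)·(-0.0042-0.0016i)  (-0.0228-0.2064i)·(+0.2733+0.2450i)  (+0.4384+0.3134i)·(-0.1356-0.2640i)
Y_3^0(R⁻¹ n̂) = +0.206911+0.000000i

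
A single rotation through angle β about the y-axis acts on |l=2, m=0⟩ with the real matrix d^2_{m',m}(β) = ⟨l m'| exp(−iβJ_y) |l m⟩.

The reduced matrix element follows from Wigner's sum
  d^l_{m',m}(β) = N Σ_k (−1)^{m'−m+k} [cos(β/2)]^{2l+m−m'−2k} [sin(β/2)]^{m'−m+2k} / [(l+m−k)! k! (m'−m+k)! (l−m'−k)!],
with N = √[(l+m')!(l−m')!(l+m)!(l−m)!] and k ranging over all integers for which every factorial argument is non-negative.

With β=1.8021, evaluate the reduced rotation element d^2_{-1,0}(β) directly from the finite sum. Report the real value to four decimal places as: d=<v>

d=-0.2733

d^2_{-1,0}(β=1.8021) via Wigner's sum:
Half-angle: c=0.620787, s=0.783979. N=√(1·6·2·2)=4.898979
k∈{1,2} keeps every argument non-negative
  k=1: (−1)^0·4.8990/(2)·0.6208^3·0.7840^1 = +0.459418
  k=2: (−1)^1·4.8990/(2)·0.6208^1·0.7840^3 = -0.732710
d^2_{-1,0}(1.8021) = +0.459418 -0.732710 = -0.273291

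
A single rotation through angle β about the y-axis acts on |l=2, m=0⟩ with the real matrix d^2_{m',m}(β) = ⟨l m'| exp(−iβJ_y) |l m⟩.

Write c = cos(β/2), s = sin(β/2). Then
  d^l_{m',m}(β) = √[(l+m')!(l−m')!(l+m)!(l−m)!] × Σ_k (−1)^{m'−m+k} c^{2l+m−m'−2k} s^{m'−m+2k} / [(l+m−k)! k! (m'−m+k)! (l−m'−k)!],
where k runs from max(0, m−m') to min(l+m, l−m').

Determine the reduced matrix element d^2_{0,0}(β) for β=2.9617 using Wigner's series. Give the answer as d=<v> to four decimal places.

d=0.9520

d^2_{0,0}(β=2.9617) via Wigner's sum:
c=cos(2.9617/2)=0.089825, s=sin(2.9617/2)=0.995958; N=√[2·2·2·2]=4.000000
The bounds max(0,m−m')=0 and min(l+m,l−m')=2 give 3 terms
  k=0: (−1)^0·4.0000/(4)·0.0898^4·0.9960^0 = +0.000065
  k=1: (−1)^1·4.0000/(1)·0.0898^2·0.9960^2 = -0.032014
  k=2: (−1)^2·4.0000/(4)·0.0898^0·0.9960^4 = +0.983928
d^2_{0,0}(2.9617) = +0.000065 -0.032014 +0.983928 = +0.951979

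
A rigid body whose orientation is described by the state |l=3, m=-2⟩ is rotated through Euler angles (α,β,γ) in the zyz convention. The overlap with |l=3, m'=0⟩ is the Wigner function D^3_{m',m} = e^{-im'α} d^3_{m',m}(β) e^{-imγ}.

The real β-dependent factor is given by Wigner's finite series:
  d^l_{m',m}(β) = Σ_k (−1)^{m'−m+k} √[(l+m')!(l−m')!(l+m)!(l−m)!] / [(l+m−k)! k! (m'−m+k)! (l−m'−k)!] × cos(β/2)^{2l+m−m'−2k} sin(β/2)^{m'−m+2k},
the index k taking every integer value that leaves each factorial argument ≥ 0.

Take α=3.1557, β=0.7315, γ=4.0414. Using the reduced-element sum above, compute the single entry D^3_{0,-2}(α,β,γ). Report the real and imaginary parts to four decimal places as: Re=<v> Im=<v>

First d^3_{0,-2}(β=0.7315), then the phase factors e^{-i(0)α} and e^{-i(-2)γ}:
c=cos(0.7315/2)=0.933856, s=sin(0.7315/2)=0.357650; N=√[6·6·1·120]=65.726707
The bounds max(0,m−m')=0 and min(l+m,l−m')=1 give 2 terms
  k=0: (−1)^2·65.7267/(12)·0.9339^4·0.3576^2 = +0.532839
  k=1: (−1)^3·65.7267/(12)·0.9339^2·0.3576^4 = -0.078154
d^3_{0,-2}(0.7315) = +0.532839 -0.078154 = +0.454685
D = (+1.000000+0.000000i)·(+0.454685)·(-0.226827+0.973935i) = -0.103135+0.442833i

Re=-0.1031 Im=0.4428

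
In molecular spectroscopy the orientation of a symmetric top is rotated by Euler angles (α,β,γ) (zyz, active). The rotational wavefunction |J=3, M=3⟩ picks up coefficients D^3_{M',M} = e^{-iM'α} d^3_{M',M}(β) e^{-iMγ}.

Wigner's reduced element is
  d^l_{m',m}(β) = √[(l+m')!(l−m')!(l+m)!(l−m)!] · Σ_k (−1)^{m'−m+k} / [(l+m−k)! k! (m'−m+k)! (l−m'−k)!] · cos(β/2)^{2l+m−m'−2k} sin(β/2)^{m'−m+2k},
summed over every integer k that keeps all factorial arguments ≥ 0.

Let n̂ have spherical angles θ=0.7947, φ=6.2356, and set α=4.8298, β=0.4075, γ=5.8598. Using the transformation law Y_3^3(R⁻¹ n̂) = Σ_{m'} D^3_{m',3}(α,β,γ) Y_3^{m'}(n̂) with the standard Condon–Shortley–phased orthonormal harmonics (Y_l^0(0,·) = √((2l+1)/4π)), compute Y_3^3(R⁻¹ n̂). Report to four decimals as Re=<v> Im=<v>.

Need the full column D^3_{m',3} for m'=−3..3 at α=4.8298, β=0.4075, γ=5.8598.
cos(β/2)=0.979315, sin(β/2)=0.202343
d^3_{-3,3}: single k=6 term ⇒ +0.000069;  D = -0.000069-0.000004i
d^3_{-2,3}: single k=5 term ⇒ +0.000814;  D = -0.000054-0.000812i
d^3_{-1,3}: single k=4 term ⇒ +0.006227;  D = +0.006122-0.001135i
d^3_{0,3}: single k=3 term ⇒ +0.034797;  D = +0.010305+0.033237i
d^3_{1,3}: single k=2 term ⇒ +0.145852;  D = -0.133291+0.059213i
d^3_{2,3}: single k=1 term ⇒ +0.446453;  D = -0.227798-0.383964i
d^3_{3,3}: single k=0 term ⇒ +0.882132;  D = +0.700714-0.535870i
Y_3^{m'}(θ=0.7947,φ=6.2356) and Σ D·Y over m':
  (-0.0001-0.0000i)·(+0.1501+0.0216i)  (-0.0001-0.0008i)·(+0.3630+0.0346i)  (+0.0061-0.0011i)·(+0.3349+0.0159i)  (+0.0103+0.0332i)·(-0.1429+0.0000i)  (-0.1333+0.0592i)·(-0.3349+0.0159i)  (-0.2278-0.3840i)·(+0.3630-0.0346i)  (+0.7007-0.5359i)·(-0.1501+0.0216i)
Y_3^3(R⁻¹ n̂) = -0.145320-0.063199i

Re=-0.1453 Im=-0.0632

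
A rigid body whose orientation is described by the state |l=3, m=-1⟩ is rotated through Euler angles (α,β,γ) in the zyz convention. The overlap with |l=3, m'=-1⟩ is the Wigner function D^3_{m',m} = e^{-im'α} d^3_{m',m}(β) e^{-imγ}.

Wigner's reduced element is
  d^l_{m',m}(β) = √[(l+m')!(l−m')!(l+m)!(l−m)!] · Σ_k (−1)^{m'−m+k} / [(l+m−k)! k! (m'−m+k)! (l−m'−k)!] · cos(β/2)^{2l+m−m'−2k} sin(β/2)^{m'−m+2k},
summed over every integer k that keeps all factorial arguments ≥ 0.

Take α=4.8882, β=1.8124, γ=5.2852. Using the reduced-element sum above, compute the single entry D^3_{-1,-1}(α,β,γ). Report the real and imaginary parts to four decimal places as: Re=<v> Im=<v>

Re=-0.1568 Im=-0.1457

First d^3_{-1,-1}(β=1.8124), then the phase factors e^{-i(-1)α} and e^{-i(-1)γ}:
With c≡cos(β/2)=0.616741 and s≡sin(β/2)=0.787166, N=[2·24·2·24]^{1/2}=48.000000
k∈{0,1,2} keeps every argument non-negative
  k=0: (−1)^0·48.0000/(48)·0.6167^6·0.7872^0 = +0.055032
  k=1: (−1)^1·48.0000/(6)·0.6167^4·0.7872^2 = -0.717191
  k=2: (−1)^2·48.0000/(8)·0.6167^2·0.7872^4 = +0.876239
d^3_{-1,-1}(1.8124) = +0.055032 -0.717191 +0.876239 = +0.214080
Attach z-rotation phases: D = e^{-i(-1)(4.8882)}·(+0.214080)·e^{-i(-1)(5.2852)} = -0.156841-0.145709i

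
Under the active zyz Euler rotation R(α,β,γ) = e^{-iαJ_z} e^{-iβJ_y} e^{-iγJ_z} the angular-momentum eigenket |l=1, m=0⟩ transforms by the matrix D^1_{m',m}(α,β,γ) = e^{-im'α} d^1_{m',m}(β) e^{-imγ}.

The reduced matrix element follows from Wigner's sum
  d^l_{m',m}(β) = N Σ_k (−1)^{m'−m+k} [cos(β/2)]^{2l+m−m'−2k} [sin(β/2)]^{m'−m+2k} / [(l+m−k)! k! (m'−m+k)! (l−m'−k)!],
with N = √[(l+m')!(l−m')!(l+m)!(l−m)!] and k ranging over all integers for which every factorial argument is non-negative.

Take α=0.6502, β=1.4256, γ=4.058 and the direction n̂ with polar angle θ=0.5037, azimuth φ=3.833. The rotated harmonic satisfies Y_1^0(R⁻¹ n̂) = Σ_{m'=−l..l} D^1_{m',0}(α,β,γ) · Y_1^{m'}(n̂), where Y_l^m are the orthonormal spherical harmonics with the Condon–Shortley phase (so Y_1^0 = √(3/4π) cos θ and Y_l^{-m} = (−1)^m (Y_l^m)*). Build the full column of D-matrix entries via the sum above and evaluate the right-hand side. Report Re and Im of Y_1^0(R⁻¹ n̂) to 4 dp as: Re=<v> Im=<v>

Need the full column D^1_{m',0} for m'=−1..1 at α=0.6502, β=1.4256, γ=4.058.
cos(β/2)=0.756534, sin(β/2)=0.653955
d^1_{-1,0}: single k=1 term ⇒ +0.699666;  D = +0.556908+0.423540i
d^1_{0,0}: k∈[0..1] ⇒ +0.572343 -0.427657 = +0.144687;  D = +0.144687+0.000000i
d^1_{1,0}: single k=0 term ⇒ -0.699666;  D = -0.556908+0.423540i
Y_1^{m'}(θ=0.5037,φ=3.833) and Σ D·Y over m':
  (+0.5569+0.4235i)·(-0.1285+0.1063i)  (+0.1447+0.0000i)·(+0.4279+0.0000i)  (-0.5569+0.4235i)·(+0.1285+0.1063i)
Y_1^0(R⁻¹ n̂) = -0.171240+0.000000i

Re=-0.1712 Im=0.0000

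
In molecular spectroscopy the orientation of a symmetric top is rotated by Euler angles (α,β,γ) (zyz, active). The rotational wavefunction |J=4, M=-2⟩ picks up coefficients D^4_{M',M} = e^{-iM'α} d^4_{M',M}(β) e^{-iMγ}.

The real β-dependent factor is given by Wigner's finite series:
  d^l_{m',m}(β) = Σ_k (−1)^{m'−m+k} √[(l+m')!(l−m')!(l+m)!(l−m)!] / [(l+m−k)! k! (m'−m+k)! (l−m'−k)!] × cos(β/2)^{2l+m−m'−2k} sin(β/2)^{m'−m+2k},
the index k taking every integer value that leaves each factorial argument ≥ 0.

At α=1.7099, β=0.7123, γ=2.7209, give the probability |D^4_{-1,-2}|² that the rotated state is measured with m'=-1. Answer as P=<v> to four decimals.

P=0.1221

Split into d^4_{-1,-2}(β=0.7123) × two z-phases.
Half-angle: c=0.937246, s=0.348668. N=√(6·120·2·720)=1018.233765
k: max(0,(-2)−(-1))=0 … min(4+(-2),4−(-1))=2
  k=0: (−1)^1·1018.2338/(240)·0.9372^7·0.3487^1 = -0.939776
  k=1: (−1)^2·1018.2338/(48)·0.9372^5·0.3487^3 = +0.650298
  k=2: (−1)^3·1018.2338/(72)·0.9372^3·0.3487^5 = -0.059998
d^4_{-1,-2}(0.7123) = -0.939776 +0.650298 -0.059998 = -0.349477
|D^4_{-1,-2}|² = |d^4_{-1,-2}(β)|² = (-0.349477)² = 0.122134 (the z-rotation phases have unit modulus)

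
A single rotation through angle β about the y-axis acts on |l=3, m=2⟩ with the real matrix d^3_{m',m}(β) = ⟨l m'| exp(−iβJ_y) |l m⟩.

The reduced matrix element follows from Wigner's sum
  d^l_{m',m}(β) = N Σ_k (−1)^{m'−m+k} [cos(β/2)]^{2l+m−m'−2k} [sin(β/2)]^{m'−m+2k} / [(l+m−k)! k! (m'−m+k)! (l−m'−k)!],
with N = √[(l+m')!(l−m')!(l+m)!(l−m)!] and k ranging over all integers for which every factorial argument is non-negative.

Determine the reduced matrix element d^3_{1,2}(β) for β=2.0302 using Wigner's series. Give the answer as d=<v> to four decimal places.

d=-0.4595

d^3_{1,2}(β=2.0302) via Wigner's sum:
c=cos(2.0302/2)=0.527535, s=sin(2.0302/2)=0.849533; N=√[24·2·120·1]=75.894664
The bounds max(0,m−m')=1 and min(l+m,l−m')=2 give 2 terms
  k=1: (−1)^0·75.8947/(24)·0.5275^5·0.8495^1 = +0.109758
  k=2: (−1)^1·75.8947/(12)·0.5275^3·0.8495^3 = -0.569279
d^3_{1,2}(2.0302) = +0.109758 -0.569279 = -0.459521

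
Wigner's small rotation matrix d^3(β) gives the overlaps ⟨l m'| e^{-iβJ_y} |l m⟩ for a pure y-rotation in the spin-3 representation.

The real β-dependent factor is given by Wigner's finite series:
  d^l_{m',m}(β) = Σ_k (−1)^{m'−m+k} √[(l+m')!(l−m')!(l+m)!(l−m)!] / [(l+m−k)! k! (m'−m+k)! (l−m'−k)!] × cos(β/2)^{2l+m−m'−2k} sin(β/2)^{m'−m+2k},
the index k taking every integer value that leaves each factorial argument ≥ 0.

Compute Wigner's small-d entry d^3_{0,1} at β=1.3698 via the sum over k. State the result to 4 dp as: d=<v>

d^3_{0,1}(β=1.3698) via Wigner's sum:
c=cos(1.3698/2)=0.774482, s=sin(1.3698/2)=0.632596; N=√[6·6·24·2]=41.569219
Admissible k: 1..3 (factorial args all ≥0)
  k=1: (−1)^0·41.5692/(12)·0.7745^5·0.6326^1 = +0.610625
  k=2: (−1)^1·41.5692/(4)·0.7745^3·0.6326^3 = -1.222151
  k=3: (−1)^2·41.5692/(12)·0.7745^1·0.6326^5 = +0.271790
d^3_{0,1}(1.3698) = +0.610625 -1.222151 +0.271790 = -0.339737

d=-0.3397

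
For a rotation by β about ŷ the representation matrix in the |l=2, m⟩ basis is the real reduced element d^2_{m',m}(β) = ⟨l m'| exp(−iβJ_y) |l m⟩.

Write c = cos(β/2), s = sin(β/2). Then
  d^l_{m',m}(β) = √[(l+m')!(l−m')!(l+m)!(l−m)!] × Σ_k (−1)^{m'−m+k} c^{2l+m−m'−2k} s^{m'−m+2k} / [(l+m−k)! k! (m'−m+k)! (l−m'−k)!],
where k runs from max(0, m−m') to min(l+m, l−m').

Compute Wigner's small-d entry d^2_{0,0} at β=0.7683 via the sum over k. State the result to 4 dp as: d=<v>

d=0.2756

d^2_{0,0}(β=0.7683) via Wigner's sum:
Half-angle: c=0.927117, s=0.374771. N=√(2·2·2·2)=4.000000
k: max(0,(0)−(0))=0 … min(2+(0),2−(0))=2
  k=0: (−1)^0·4.0000/(4)·0.9271^4·0.3748^0 = +0.738820
  k=1: (−1)^1·4.0000/(1)·0.9271^2·0.3748^2 = -0.482905
  k=2: (−1)^2·4.0000/(4)·0.9271^0·0.3748^4 = +0.019727
d^2_{0,0}(0.7683) = +0.738820 -0.482905 +0.019727 = +0.275642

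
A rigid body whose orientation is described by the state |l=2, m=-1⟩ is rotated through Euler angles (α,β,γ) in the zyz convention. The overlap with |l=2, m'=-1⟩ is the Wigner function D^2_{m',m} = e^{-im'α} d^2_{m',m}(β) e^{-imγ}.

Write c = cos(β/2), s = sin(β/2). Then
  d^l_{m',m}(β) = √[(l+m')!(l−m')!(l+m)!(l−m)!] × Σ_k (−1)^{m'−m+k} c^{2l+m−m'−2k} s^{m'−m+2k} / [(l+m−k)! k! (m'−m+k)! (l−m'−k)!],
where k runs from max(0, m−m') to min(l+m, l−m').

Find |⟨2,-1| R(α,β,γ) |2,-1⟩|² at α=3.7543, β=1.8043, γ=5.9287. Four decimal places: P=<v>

Split into d^2_{-1,-1}(β=1.8043) × two z-phases.
Half-angle: c=0.619924, s=0.784662. N=√(1·6·1·6)=6.000000
Admissible k: 0..1 (factorial args all ≥0)
  k=0: (−1)^0·6.0000/(6)·0.6199^4·0.7847^0 = +0.147691
  k=1: (−1)^1·6.0000/(2)·0.6199^2·0.7847^2 = -0.709845
d^2_{-1,-1}(1.8043) = +0.147691 -0.709845 = -0.562154
|D^2_{-1,-1}|² = |d^2_{-1,-1}(β)|² = (-0.562154)² = 0.316017 (the z-rotation phases have unit modulus)

P=0.3160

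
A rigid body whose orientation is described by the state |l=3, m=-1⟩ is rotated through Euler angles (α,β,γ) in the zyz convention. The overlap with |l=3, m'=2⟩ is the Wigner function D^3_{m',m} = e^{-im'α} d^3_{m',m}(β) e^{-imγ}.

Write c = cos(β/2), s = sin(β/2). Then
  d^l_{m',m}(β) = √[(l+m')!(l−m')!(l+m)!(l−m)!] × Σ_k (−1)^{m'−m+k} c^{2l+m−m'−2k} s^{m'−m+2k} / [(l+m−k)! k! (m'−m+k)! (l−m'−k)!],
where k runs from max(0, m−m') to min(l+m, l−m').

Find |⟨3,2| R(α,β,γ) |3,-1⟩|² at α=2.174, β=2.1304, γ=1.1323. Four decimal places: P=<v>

P=0.0923

Split into d^3_{2,-1}(β=2.1304) × two z-phases.
c=cos(2.1304/2)=0.484329, s=sin(2.1304/2)=0.874886; N=√[120·1·2·24]=75.894664
The bounds max(0,m−m')=0 and min(l+m,l−m')=1 give 2 terms
  k=0: (−1)^3·75.8947/(12)·0.4843^3·0.8749^3 = -0.481178
  k=1: (−1)^4·75.8947/(24)·0.4843^1·0.8749^5 = +0.785050
d^3_{2,-1}(2.1304) = -0.481178 +0.785050 = +0.303872
|D^3_{2,-1}|² = |d^3_{2,-1}(β)|² = (+0.303872)² = 0.092338 (the z-rotation phases have unit modulus)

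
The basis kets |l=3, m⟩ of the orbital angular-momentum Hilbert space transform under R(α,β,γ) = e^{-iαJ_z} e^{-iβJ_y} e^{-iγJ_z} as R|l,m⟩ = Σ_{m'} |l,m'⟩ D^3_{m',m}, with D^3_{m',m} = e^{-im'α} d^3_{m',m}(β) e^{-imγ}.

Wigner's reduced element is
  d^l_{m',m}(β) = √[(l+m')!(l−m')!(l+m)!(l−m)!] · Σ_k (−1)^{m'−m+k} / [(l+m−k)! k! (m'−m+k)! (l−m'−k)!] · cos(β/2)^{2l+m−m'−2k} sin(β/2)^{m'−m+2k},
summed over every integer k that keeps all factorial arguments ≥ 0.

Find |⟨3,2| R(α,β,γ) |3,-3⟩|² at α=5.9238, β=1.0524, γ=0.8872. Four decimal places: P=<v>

First d^3_{2,-3}(β=1.0524), then the phase factors e^{-i(2)α} and e^{-i(-3)γ}:
Half-angle: c=0.864722, s=0.502251. N=√(120·1·1·720)=293.938769
k: max(0,(-3)−(2))=0 … min(3+(-3),3−(2))=0
  k=0: (−1)^5·293.9388/(120)·0.8647^1·0.5023^5 = -0.067695
d^3_{2,-3}(1.0524) = -0.067695
|D^3_{2,-3}|² = |d^3_{2,-3}(β)|² = (-0.067695)² = 0.004583 (the z-rotation phases have unit modulus)

P=0.0046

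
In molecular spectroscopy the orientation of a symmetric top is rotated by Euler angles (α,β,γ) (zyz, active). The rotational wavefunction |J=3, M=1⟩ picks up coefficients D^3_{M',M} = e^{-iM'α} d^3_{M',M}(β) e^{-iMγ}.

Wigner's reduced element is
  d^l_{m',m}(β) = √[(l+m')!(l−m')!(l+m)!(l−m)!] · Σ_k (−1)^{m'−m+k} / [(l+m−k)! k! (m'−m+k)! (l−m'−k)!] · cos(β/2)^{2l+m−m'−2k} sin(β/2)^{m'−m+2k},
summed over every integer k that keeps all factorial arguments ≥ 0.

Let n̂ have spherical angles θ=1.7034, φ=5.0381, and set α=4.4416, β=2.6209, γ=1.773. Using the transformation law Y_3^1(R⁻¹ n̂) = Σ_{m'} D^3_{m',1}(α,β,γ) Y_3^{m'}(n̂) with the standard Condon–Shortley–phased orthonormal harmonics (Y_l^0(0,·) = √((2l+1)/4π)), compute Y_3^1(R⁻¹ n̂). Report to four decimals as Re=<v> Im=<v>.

Need the full column D^3_{m',1} for m'=−3..3 at α=4.4416, β=2.6209, γ=1.773.
cos(β/2)=0.257415, sin(β/2)=0.966301
d^3_{-3,1}: single k=4 term ⇒ +0.223750;  D = +0.118137-0.190021i
d^3_{-2,1}: k∈[3..4] ⇒ +0.097335 -0.685798 = -0.588463;  D = -0.398434-0.433058i
d^3_{-1,1}: k∈[2..4] ⇒ +0.024599 -0.462177 +0.814093 = +0.376516;  D = -0.335178+0.171523i
d^3_{0,1}: k∈[1..3] ⇒ +0.003783 -0.159938 +0.751254 = +0.595099;  D = -0.119513-0.582975i
d^3_{1,1}: k∈[0..2] ⇒ +0.000291 -0.032798 +0.346632 = +0.314125;  D = +0.313387+0.021527i
d^3_{2,1}: k∈[0..1] ⇒ -0.003454 +0.097335 = +0.093881;  D = -0.031253+0.088527i
d^3_{3,1}: single k=0 term ⇒ +0.015878;  D = -0.013013-0.009098i
Y_3^{m'}(θ=1.7034,φ=5.0381) and Σ D·Y over m':
  (+0.1181-0.1900i)·(-0.3368-0.2273i)  (-0.3984-0.4331i)·(+0.1056-0.0805i)  (-0.3352+0.1715i)·(-0.0935-0.2770i)  (-0.1195-0.5830i)·(+0.1437+0.0000i)  (+0.3134+0.0215i)·(+0.0935-0.2770i)  (-0.0313+0.0885i)·(+0.1056+0.0805i)  (-0.0130-0.0091i)·(+0.3368-0.2273i)
Y_3^1(R⁻¹ n̂) = -0.079816-0.061549i

Re=-0.0798 Im=-0.0615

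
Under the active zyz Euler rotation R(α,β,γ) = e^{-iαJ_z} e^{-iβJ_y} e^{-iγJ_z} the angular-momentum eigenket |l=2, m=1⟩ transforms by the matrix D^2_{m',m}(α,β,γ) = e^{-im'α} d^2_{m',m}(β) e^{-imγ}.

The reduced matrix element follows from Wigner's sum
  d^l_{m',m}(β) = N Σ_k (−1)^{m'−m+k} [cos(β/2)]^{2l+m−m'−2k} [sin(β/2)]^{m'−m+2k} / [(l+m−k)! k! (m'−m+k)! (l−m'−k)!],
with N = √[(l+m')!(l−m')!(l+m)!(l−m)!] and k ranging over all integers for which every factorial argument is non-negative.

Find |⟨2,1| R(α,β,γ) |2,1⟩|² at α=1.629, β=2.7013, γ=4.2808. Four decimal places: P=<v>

P=0.0179

First d^2_{1,1}(β=2.7013), then the phase factors e^{-i(1)α} and e^{-i(1)γ}:
With c≡cos(β/2)=0.218372 and s≡sin(β/2)=0.975866, N=[6·1·6·1]^{1/2}=6.000000
k∈{0,1} keeps every argument non-negative
  k=0: (−1)^0·6.0000/(6)·0.2184^4·0.9759^0 = +0.002274
  k=1: (−1)^1·6.0000/(2)·0.2184^2·0.9759^2 = -0.136238
d^2_{1,1}(2.7013) = +0.002274 -0.136238 = -0.133964
|D^2_{1,1}|² = |d^2_{1,1}(β)|² = (-0.133964)² = 0.017946 (the z-rotation phases have unit modulus)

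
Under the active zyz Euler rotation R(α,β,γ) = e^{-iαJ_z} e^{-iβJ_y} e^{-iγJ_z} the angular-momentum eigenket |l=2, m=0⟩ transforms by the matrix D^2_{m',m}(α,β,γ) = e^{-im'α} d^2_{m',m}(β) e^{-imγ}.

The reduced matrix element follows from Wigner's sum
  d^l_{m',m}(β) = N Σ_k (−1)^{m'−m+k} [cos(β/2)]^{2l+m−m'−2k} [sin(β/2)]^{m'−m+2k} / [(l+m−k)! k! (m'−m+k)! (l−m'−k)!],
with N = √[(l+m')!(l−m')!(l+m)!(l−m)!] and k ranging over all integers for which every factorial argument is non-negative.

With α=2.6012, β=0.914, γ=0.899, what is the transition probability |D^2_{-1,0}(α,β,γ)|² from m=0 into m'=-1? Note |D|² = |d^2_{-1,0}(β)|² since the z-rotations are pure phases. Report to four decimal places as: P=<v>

Split into d^2_{-1,0}(β=0.914) × two z-phases.
Half-angle: c=0.897380, s=0.441258. N=√(1·6·2·2)=4.898979
k: max(0,(0)−(-1))=1 … min(2+(0),2−(-1))=2
  k=1: (−1)^0·4.8990/(2)·0.8974^3·0.4413^1 = +0.781084
  k=2: (−1)^1·4.8990/(2)·0.8974^1·0.4413^3 = -0.188856
d^2_{-1,0}(0.914) = +0.781084 -0.188856 = +0.592228
|D^2_{-1,0}|² = |d^2_{-1,0}(β)|² = (+0.592228)² = 0.350735 (the z-rotation phases have unit modulus)

P=0.3507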